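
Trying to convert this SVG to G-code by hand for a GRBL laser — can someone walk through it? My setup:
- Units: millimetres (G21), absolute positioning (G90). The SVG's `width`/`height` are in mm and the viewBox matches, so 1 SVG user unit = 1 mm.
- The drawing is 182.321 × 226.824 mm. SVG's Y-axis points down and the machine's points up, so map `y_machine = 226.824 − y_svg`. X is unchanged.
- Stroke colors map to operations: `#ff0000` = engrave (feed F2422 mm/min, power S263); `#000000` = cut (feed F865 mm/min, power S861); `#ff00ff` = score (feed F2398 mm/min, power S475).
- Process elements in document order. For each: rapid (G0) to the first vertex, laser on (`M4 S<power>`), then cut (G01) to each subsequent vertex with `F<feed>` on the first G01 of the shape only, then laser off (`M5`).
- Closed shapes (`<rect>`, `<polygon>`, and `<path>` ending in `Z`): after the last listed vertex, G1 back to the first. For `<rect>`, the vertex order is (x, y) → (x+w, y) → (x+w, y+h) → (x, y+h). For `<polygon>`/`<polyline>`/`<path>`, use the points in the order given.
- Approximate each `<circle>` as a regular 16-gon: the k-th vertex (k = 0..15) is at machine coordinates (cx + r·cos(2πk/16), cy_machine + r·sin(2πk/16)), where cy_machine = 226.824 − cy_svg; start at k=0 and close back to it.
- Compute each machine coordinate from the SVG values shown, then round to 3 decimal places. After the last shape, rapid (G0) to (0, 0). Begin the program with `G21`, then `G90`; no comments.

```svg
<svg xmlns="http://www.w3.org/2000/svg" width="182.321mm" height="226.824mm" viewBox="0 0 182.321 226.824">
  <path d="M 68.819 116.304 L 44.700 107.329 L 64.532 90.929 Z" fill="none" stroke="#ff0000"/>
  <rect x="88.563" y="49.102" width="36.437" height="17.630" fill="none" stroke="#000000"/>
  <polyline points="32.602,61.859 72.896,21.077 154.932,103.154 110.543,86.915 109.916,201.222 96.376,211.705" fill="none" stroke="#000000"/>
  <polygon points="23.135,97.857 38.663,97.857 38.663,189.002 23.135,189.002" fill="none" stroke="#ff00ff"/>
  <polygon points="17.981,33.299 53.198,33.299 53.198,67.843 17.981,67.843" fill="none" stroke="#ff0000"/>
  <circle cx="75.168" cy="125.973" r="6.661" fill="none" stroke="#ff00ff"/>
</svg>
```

Since the viewBox matches the mm dimensions, user units are millimetres directly. The only transform is the Y-flip y_m = 226.824 − y_svg.

Shape 1 is a regular polygon drawn with `<path>`. Its stroke #ff0000 means engrave at S263, F2422. After flipping Y the toolpath is (68.819,110.520) → (44.700,119.495) → (64.532,135.895) → (68.819,110.520), returning to the start.

Shape 2 is a rectangle drawn with `<rect>`. Its stroke #000000 means cut at S861, F865. After flipping Y the toolpath is (88.563,177.722) → (125.000,177.722) → (125.000,160.092) → (88.563,160.092) → (88.563,177.722), returning to the start.

Shape 3 is a open polyline drawn with `<polyline>`. Its stroke #000000 means cut at S861, F865. After flipping Y the toolpath is (32.602,164.965) → (72.896,205.747) → (154.932,123.670) → (110.543,139.909) → (109.916,25.602) → (96.376,15.119).

Shape 4 is a rectangle drawn with `<polygon>`. Its stroke #ff00ff means score at S475, F2398. After flipping Y the toolpath is (23.135,128.967) → (38.663,128.967) → (38.663,37.822) → (23.135,37.822) → (23.135,128.967), returning to the start.

Shape 5 is a rectangle drawn with `<polygon>`. Its stroke #ff0000 means engrave at S263, F2422. After flipping Y the toolpath is (17.981,193.525) → (53.198,193.525) → (53.198,158.981) → (17.981,158.981) → (17.981,193.525), returning to the start.

Shape 6 is a circle drawn with `<circle>`. Its stroke #ff00ff means score at S475, F2398. After flipping Y the toolpath is (81.829,100.851) → (81.322,103.400) → (79.878,105.561) → (77.717,107.005) → (75.168,107.512) → (72.619,107.005) → (70.458,105.561) → (69.014,103.400) → (68.507,100.851) → (69.014,98.302) → (70.458,96.141) → (72.619,94.697) → (75.168,94.190) → (77.717,94.697) → (79.878,96.141) → (81.322,98.302) → (81.829,100.851), returning to the start.

G21
G90
G0 X68.819 Y110.520
M4 S263
G01 X44.700 Y119.495 F2422
G01 X64.532 Y135.895
G01 X68.819 Y110.520
M5
G0 X88.563 Y177.722
M4 S861
G01 X125.000 Y177.722 F865
G01 X125.000 Y160.092
G01 X88.563 Y160.092
G01 X88.563 Y177.722
M5
G0 X32.602 Y164.965
M4 S861
G01 X72.896 Y205.747 F865
G01 X154.932 Y123.670
G01 X110.543 Y139.909
G01 X109.916 Y25.602
G01 X96.376 Y15.119
M5
G0 X23.135 Y128.967
M4 S475
G01 X38.663 Y128.967 F2398
G01 X38.663 Y37.822
G01 X23.135 Y37.822
G01 X23.135 Y128.967
M5
G0 X17.981 Y193.525
M4 S263
G01 X53.198 Y193.525 F2422
G01 X53.198 Y158.981
G01 X17.981 Y158.981
G01 X17.981 Y193.525
M5
G0 X81.829 Y100.851
M4 S475
G01 X81.322 Y103.400 F2398
G01 X79.878 Y105.561
G01 X77.717 Y107.005
G01 X75.168 Y107.512
G01 X72.619 Y107.005
G01 X70.458 Y105.561
G01 X69.014 Y103.400
G01 X68.507 Y100.851
G01 X69.014 Y98.302
G01 X70.458 Y96.141
G01 X72.619 Y94.697
G01 X75.168 Y94.190
G01 X77.717 Y94.697
G01 X79.878 Y96.141
G01 X81.322 Y98.302
G01 X81.829 Y100.851
M5
G0 X0.000 Y0.000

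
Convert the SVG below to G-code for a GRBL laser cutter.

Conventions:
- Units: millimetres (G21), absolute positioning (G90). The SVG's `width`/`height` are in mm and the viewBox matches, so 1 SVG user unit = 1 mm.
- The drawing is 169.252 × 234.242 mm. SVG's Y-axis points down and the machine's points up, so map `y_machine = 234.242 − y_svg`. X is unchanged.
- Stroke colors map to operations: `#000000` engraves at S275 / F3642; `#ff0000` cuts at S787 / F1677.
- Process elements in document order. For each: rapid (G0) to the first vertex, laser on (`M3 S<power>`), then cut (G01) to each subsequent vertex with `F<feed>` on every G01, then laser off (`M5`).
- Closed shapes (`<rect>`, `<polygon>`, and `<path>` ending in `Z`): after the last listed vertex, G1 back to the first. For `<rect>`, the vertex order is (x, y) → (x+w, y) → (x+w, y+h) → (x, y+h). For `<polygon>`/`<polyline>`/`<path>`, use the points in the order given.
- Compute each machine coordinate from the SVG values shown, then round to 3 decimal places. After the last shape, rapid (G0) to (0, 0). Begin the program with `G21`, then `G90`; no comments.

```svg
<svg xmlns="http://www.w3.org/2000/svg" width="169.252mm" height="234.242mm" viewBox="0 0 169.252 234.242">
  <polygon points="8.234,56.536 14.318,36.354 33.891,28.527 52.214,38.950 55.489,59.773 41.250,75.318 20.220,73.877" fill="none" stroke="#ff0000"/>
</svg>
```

G21
G90
G0 X8.234 Y177.706
M3 S787
G01 X14.318 Y197.888 F1677
G01 X33.891 Y205.715 F1677
G01 X52.214 Y195.292 F1677
G01 X55.489 Y174.469 F1677
G01 X41.250 Y158.924 F1677
G01 X20.220 Y160.365 F1677
G01 X8.234 Y177.706 F1677
M5
G0 X0.000 Y0.000

1 u = 1 mm; y_m = 234.242 − y.

[1] `<polygon>` regular polygon, #ff0000→cut S787 F1677: (8.234,177.706) → (14.318,197.888) → (33.891,205.715) → (52.214,195.292) → (55.489,174.469) → (41.250,158.924) → (20.220,160.365) → (8.234,177.706) (closed)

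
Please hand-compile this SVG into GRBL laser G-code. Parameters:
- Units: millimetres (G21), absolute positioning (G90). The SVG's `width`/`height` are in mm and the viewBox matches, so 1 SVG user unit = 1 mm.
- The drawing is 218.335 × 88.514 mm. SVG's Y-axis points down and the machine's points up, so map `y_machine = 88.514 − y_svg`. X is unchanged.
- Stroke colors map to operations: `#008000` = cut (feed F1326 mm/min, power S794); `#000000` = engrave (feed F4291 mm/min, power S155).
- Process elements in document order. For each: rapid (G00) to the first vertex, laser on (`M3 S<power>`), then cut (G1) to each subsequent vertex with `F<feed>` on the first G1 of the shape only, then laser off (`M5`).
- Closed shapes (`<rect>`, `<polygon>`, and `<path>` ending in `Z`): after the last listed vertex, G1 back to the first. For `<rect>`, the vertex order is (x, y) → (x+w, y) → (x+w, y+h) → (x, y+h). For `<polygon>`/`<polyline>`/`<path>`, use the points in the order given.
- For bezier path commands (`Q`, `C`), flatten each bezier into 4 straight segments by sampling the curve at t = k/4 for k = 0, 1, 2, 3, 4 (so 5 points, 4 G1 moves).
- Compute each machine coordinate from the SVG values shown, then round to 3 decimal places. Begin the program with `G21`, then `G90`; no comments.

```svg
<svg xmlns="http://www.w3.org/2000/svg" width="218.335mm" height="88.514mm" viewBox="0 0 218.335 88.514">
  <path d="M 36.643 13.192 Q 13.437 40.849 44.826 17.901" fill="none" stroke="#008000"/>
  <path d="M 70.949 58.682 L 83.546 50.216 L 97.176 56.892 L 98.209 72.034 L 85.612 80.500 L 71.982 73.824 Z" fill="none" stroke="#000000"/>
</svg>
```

G21
G90
G00 X36.643 Y75.322
M3 S794
G1 X28.452 Y64.656 F1326
G1 X27.086 Y60.316
G1 X32.544 Y62.302
G1 X44.826 Y70.613
M5
G00 X70.949 Y29.832
M3 S155
G1 X83.546 Y38.298 F4291
G1 X97.176 Y31.622
G1 X98.209 Y16.480
G1 X85.612 Y8.014
G1 X71.982 Y14.690
G1 X70.949 Y29.832
M5

Since the viewBox matches the mm dimensions, user units are millimetres directly. The only transform is the Y-flip y_m = 88.514 − y_svg.

Shape 1 is a quadratic bezier drawn with `<path>`. Its stroke #008000 means cut at S794, F1326. After flipping Y the toolpath is (36.643,75.322) → (28.452,64.656) → (27.086,60.316) → (32.544,62.302) → (44.826,70.613).

Shape 2 is a regular polygon drawn with `<path>`. Its stroke #000000 means engrave at S155, F4291. After flipping Y the toolpath is (70.949,29.832) → (83.546,38.298) → (97.176,31.622) → (98.209,16.480) → (85.612,8.014) → (71.982,14.690) → (70.949,29.832), returning to the start.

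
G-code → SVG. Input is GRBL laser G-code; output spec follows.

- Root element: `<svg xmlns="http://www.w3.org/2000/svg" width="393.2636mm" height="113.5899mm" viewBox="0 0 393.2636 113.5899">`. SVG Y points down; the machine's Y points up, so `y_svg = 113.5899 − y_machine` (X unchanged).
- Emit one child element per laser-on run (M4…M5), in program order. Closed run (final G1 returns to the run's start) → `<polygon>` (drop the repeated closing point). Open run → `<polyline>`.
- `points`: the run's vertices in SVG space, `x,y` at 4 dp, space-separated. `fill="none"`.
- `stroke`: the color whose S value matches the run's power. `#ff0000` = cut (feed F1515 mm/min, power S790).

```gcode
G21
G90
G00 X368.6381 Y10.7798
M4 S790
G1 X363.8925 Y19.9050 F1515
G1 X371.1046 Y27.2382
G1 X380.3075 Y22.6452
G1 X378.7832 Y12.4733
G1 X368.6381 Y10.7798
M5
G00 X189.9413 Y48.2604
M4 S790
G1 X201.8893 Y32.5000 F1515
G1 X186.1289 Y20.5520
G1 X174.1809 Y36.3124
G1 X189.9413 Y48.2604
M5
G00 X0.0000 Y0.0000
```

<svg xmlns="http://www.w3.org/2000/svg" width="393.2636mm" height="113.5899mm" viewBox="0 0 393.2636 113.5899">
  <polygon points="368.6381,102.8101 363.8925,93.6849 371.1046,86.3517 380.3075,90.9447 378.7832,101.1166" fill="none" stroke="#ff0000"/>
  <polygon points="189.9413,65.3295 201.8893,81.0899 186.1289,93.0379 174.1809,77.2775" fill="none" stroke="#ff0000"/>
</svg>

y_svg = 113.5899 − y_m. Every run uses S790, so all elements get stroke `#ff0000` (cut).

[1] closed run; points: 368.6381,102.8101 363.8925,93.6849 371.1046,86.3517 380.3075,90.9447 378.7832,101.1166

[2] closed run; points: 189.9413,65.3295 201.8893,81.0899 186.1289,93.0379 174.1809,77.2775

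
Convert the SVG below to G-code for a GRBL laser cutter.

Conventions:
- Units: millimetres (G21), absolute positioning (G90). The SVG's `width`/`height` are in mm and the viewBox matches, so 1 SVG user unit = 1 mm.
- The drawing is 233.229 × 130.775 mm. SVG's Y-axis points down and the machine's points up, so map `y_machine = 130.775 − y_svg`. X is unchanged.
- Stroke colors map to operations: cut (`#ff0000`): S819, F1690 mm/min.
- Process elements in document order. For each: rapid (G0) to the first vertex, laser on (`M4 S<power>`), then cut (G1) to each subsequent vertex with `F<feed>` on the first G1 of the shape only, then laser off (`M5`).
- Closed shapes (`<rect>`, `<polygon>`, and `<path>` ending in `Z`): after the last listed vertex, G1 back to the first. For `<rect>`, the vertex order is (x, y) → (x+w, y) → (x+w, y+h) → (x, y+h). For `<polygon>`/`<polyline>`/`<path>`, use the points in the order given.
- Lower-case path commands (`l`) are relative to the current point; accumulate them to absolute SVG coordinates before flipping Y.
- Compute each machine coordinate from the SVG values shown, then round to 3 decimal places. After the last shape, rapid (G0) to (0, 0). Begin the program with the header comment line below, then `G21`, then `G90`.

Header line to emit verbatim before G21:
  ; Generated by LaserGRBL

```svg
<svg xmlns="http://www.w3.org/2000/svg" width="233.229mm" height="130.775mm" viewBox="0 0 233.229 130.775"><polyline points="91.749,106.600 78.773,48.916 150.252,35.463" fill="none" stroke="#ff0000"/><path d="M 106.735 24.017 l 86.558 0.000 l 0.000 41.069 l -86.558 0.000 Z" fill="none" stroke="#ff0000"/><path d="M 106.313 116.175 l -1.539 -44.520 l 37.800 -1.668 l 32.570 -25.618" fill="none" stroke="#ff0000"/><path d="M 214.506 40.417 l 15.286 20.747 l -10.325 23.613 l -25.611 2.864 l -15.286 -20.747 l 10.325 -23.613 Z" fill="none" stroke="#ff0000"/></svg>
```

Since the viewBox matches the mm dimensions, user units are millimetres directly. The only transform is the Y-flip y_m = 130.775 − y_svg.

Shape 1 is a open polyline drawn with `<polyline>`. Its stroke #ff0000 means cut at S819, F1690. After flipping Y the toolpath is (91.749,24.175) → (78.773,81.859) → (150.252,95.312).

Shape 2 is a rectangle drawn with `<path>`. Its stroke #ff0000 means cut at S819, F1690. After flipping Y the toolpath is (106.735,106.758) → (193.293,106.758) → (193.293,65.689) → (106.735,65.689) → (106.735,106.758), returning to the start.

Shape 3 is a open polyline drawn with `<path>`. Its stroke #ff0000 means cut at S819, F1690. After flipping Y the toolpath is (106.313,14.600) → (104.774,59.120) → (142.574,60.788) → (175.144,86.406).

Shape 4 is a regular polygon drawn with `<path>`. Its stroke #ff0000 means cut at S819, F1690. After flipping Y the toolpath is (214.506,90.358) → (229.792,69.611) → (219.467,45.998) → (193.856,43.134) → (178.570,63.881) → (188.895,87.494) → (214.506,90.358), returning to the start.

; Generated by LaserGRBL
G21
G90
G0 X91.749 Y24.175
M4 S819
G1 X78.773 Y81.859 F1690
G1 X150.252 Y95.312
M5
G0 X106.735 Y106.758
M4 S819
G1 X193.293 Y106.758 F1690
G1 X193.293 Y65.689
G1 X106.735 Y65.689
G1 X106.735 Y106.758
M5
G0 X106.313 Y14.600
M4 S819
G1 X104.774 Y59.120 F1690
G1 X142.574 Y60.788
G1 X175.144 Y86.406
M5
G0 X214.506 Y90.358
M4 S819
G1 X229.792 Y69.611 F1690
G1 X219.467 Y45.998
G1 X193.856 Y43.134
G1 X178.570 Y63.881
G1 X188.895 Y87.494
G1 X214.506 Y90.358
M5
G0 X0.000 Y0.000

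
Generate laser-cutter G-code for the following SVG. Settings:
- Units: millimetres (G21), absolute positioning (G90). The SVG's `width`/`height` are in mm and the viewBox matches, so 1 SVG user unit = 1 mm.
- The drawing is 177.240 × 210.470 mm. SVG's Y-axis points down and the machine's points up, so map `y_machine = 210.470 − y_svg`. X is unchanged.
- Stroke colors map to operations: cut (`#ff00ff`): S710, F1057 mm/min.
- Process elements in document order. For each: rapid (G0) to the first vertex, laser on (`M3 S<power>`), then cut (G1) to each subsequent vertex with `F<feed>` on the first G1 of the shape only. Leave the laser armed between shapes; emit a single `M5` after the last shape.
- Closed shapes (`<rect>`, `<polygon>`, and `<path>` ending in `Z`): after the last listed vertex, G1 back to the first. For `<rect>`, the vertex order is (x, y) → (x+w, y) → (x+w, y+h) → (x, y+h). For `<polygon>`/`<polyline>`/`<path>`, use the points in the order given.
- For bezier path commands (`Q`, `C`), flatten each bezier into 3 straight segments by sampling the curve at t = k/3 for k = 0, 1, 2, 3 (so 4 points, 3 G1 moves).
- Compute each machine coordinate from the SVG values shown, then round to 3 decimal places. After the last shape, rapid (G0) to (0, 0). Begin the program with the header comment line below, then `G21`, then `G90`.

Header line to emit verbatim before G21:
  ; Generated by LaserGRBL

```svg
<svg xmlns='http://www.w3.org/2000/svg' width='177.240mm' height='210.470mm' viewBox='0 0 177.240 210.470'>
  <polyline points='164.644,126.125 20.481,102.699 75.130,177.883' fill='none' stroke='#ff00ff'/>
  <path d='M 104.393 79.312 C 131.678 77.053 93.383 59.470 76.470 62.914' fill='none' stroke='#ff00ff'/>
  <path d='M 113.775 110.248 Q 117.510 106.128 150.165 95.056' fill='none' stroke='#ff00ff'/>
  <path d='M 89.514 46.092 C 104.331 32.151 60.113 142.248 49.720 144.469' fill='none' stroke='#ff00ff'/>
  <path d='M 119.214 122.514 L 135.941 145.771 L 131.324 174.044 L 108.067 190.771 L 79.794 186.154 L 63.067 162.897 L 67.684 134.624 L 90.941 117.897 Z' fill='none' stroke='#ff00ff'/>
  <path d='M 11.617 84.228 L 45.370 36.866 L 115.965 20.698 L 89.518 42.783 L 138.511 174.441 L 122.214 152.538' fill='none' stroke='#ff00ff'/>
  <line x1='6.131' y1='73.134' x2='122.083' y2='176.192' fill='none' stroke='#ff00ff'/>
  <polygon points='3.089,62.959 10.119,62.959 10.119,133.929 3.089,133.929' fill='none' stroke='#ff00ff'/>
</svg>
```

viewBox `0 0 177.240 210.470` with mm width/height → 1 unit = 1 mm. Flip: y_m = 210.470 − y_svg.

**Shape 1** — `<polyline>` open polyline, stroke `#ff00ff` → cut (S710, F1057). Machine vertices: (164.644,84.345) → (20.481,107.771) → (75.130,32.587). Open path.

**Shape 2** — `<path>` cubic bezier, stroke `#ff00ff` → cut (S710, F1057). Control points (SVG): P0=(104.393,79.312), P1=(131.678,77.053), P2=(93.383,59.470), P3=(76.470,62.914); sampled at t=k/3. Machine vertices: (104.393,131.158) → (113.039,137.179) → (97.290,145.337) → (76.470,147.556). Open path.

**Shape 3** — `<path>` quadratic bezier, stroke `#ff00ff` → cut (S710, F1057). Control points (SVG): P0=(113.775,110.248), P1=(117.510,106.128), P2=(150.165,95.056); sampled at t=k/3. Machine vertices: (113.775,100.222) → (119.478,103.741) → (131.608,108.805) → (150.165,115.414). Open path.

**Shape 4** — `<path>` cubic bezier, stroke `#ff00ff` → cut (S710, F1057). Control points (SVG): P0=(89.514,46.092), P1=(104.331,32.151), P2=(60.113,142.248), P3=(49.720,144.469); sampled at t=k/3. Machine vertices: (89.514,164.378) → (88.092,145.562) → (67.949,95.591) → (49.720,66.001). Open path.

**Shape 5** — `<path>` regular polygon, stroke `#ff00ff` → cut (S710, F1057). Machine vertices: (119.214,87.956) → (135.941,64.699) → (131.324,36.426) → (108.067,19.699) → (79.794,24.316) → (63.067,47.573) → (67.684,75.846) → (90.941,92.573) → (119.214,87.956). Closed: final G1 returns to the first vertex.

**Shape 6** — `<path>` open polyline, stroke `#ff00ff` → cut (S710, F1057). Machine vertices: (11.617,126.242) → (45.370,173.604) → (115.965,189.772) → (89.518,167.687) → (138.511,36.029) → (122.214,57.932). Open path.

**Shape 7** — `<line>` line segment, stroke `#ff00ff` → cut (S710, F1057). Machine vertices: (6.131,137.336) → (122.083,34.278). Open path.

**Shape 8** — `<polygon>` rectangle, stroke `#ff00ff` → cut (S710, F1057). Machine vertices: (3.089,147.511) → (10.119,147.511) → (10.119,76.541) → (3.089,76.541) → (3.089,147.511). Closed: final G1 returns to the first vertex.

; Generated by LaserGRBL
G21
G90
G0 X164.644 Y84.345
M3 S710
G1 X20.481 Y107.771 F1057
G1 X75.130 Y32.587
G0 X104.393 Y131.158
M3 S710
G1 X113.039 Y137.179 F1057
G1 X97.290 Y145.337
G1 X76.470 Y147.556
G0 X113.775 Y100.222
M3 S710
G1 X119.478 Y103.741 F1057
G1 X131.608 Y108.805
G1 X150.165 Y115.414
G0 X89.514 Y164.378
M3 S710
G1 X88.092 Y145.562 F1057
G1 X67.949 Y95.591
G1 X49.720 Y66.001
G0 X119.214 Y87.956
M3 S710
G1 X135.941 Y64.699 F1057
G1 X131.324 Y36.426
G1 X108.067 Y19.699
G1 X79.794 Y24.316
G1 X63.067 Y47.573
G1 X67.684 Y75.846
G1 X90.941 Y92.573
G1 X119.214 Y87.956
G0 X11.617 Y126.242
M3 S710
G1 X45.370 Y173.604 F1057
G1 X115.965 Y189.772
G1 X89.518 Y167.687
G1 X138.511 Y36.029
G1 X122.214 Y57.932
G0 X6.131 Y137.336
M3 S710
G1 X122.083 Y34.278 F1057
G0 X3.089 Y147.511
M3 S710
G1 X10.119 Y147.511 F1057
G1 X10.119 Y76.541
G1 X3.089 Y76.541
G1 X3.089 Y147.511
M5
G0 X0.000 Y0.000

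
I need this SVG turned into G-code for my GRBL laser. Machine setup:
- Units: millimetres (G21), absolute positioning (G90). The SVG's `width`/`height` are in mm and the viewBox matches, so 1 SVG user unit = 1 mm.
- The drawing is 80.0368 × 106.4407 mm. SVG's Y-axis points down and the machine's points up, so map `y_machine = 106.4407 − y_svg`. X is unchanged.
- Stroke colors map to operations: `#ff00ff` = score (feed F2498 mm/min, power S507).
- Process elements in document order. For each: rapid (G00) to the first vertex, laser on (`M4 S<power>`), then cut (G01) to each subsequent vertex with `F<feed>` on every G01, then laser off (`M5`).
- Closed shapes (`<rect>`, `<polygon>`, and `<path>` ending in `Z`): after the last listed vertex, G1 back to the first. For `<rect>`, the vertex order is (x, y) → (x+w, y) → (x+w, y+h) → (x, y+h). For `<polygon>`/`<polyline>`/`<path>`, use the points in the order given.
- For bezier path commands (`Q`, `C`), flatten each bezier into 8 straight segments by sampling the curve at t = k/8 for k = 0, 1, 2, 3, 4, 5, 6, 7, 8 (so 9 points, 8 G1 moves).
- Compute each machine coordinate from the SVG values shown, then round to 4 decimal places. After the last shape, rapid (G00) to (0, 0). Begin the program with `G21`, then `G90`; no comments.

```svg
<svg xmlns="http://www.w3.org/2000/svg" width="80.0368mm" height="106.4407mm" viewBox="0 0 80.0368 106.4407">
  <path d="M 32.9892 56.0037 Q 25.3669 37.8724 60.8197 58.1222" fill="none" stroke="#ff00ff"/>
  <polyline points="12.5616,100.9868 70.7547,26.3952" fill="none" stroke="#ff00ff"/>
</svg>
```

G21
G90
G00 X32.9892 Y50.4370
M4 S507
G01 X31.7567 Y54.3701 F2498
G01 X31.8702 Y57.1038 F2498
G01 X33.3299 Y58.6381 F2498
G01 X36.1357 Y58.9730 F2498
G01 X40.2875 Y58.1085 F2498
G01 X45.7855 Y56.0446 F2498
G01 X52.6295 Y52.7812 F2498
G01 X60.8197 Y48.3185 F2498
M5
G00 X12.5616 Y5.4539
M4 S507
G01 X70.7547 Y80.0455 F2498
M5
G00 X0.0000 Y0.0000

1 u = 1 mm; y_m = 106.4407 − y.

[1] `<path>` quadratic bezier, #ff00ff→score S507 F2498: (32.9892,50.4370) → (31.7567,54.3701) → (31.8702,57.1038) → (33.3299,58.6381) → (36.1357,58.9730) → (40.2875,58.1085) → (45.7855,56.0446) → (52.6295,52.7812) → (60.8197,48.3185)

[2] `<polyline>` line segment, #ff00ff→score S507 F2498: (12.5616,5.4539) → (70.7547,80.0455)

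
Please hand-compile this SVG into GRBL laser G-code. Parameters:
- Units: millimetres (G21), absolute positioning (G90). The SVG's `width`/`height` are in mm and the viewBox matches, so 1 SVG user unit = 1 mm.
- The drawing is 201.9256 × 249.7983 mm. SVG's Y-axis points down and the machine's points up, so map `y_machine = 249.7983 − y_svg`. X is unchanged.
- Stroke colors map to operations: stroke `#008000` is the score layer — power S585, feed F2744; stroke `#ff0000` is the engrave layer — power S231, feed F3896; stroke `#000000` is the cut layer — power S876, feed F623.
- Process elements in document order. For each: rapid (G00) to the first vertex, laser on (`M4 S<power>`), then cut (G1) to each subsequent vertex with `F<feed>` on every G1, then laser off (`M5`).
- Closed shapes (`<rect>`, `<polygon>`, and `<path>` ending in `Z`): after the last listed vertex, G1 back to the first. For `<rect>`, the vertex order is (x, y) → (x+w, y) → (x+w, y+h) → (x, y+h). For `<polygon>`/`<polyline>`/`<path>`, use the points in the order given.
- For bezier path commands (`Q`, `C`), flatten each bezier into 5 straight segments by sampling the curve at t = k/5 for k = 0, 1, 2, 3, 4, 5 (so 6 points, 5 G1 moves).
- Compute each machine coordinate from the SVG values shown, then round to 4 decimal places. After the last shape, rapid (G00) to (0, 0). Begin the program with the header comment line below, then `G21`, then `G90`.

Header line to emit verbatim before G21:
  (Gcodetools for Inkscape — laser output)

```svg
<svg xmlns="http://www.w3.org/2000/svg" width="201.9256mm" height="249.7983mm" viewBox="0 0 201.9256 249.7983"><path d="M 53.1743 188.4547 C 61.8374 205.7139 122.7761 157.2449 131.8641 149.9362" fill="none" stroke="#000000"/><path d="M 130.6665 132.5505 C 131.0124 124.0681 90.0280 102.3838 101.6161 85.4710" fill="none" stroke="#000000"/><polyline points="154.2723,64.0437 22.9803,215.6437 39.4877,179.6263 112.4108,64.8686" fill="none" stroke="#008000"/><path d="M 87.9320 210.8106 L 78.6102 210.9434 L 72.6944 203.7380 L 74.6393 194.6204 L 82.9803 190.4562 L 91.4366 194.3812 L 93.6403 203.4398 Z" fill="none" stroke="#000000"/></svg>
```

(Gcodetools for Inkscape — laser output)
G21
G90
G00 X53.1743 Y61.3436
M4 S876
G1 X63.8122 Y58.0204 F623
G1 X81.9982 Y65.3412 F623
G1 X102.7342 Y78.1756 F623
G1 X121.0222 Y91.3928 F623
G1 X131.8641 Y99.8621 F623
M5
G00 X130.6665 Y117.2478
M4 S876
G1 X126.6656 Y123.7777 F623
G1 X117.2528 Y132.6133 F623
G1 X106.9354 Y142.8919 F623
G1 X100.2207 Y153.7508 F623
G1 X101.6161 Y164.3273 F623
M5
G00 X154.2723 Y185.7546
M4 S585
G1 X22.9803 Y34.1546 F2744
G1 X39.4877 Y70.1720 F2744
G1 X112.4108 Y184.9297 F2744
M5
G00 X87.9320 Y38.9877
M4 S876
G1 X78.6102 Y38.8549 F623
G1 X72.6944 Y46.0603 F623
G1 X74.6393 Y55.1779 F623
G1 X82.9803 Y59.3421 F623
G1 X91.4366 Y55.4171 F623
G1 X93.6403 Y46.3585 F623
G1 X87.9320 Y38.9877 F623
M5
G00 X0.0000 Y0.0000

viewBox `0 0 201.9256 249.7983` with mm width/height → 1 unit = 1 mm. Flip: y_m = 249.7983 − y_svg.

**Shape 1** — `<path>` cubic bezier, stroke `#000000` → cut (S876, F623). Control points (SVG): P0=(53.1743,188.4547), P1=(61.8374,205.7139), P2=(122.7761,157.2449), P3=(131.8641,149.9362); sampled at t=k/5. Machine vertices: (53.1743,61.3436) → (63.8122,58.0204) → (81.9982,65.3412) → (102.7342,78.1756) → (121.0222,91.3928) → (131.8641,99.8621). Open path.

**Shape 2** — `<path>` cubic bezier, stroke `#000000` → cut (S876, F623). Control points (SVG): P0=(130.6665,132.5505), P1=(131.0124,124.0681), P2=(90.0280,102.3838), P3=(101.6161,85.4710); sampled at t=k/5. Machine vertices: (130.6665,117.2478) → (126.6656,123.7777) → (117.2528,132.6133) → (106.9354,142.8919) → (100.2207,153.7508) → (101.6161,164.3273). Open path.

**Shape 3** — `<polyline>` open polyline, stroke `#008000` → score (S585, F2744). Machine vertices: (154.2723,185.7546) → (22.9803,34.1546) → (39.4877,70.1720) → (112.4108,184.9297). Open path.

**Shape 4** — `<path>` regular polygon, stroke `#000000` → cut (S876, F623). Machine vertices: (87.9320,38.9877) → (78.6102,38.8549) → (72.6944,46.0603) → (74.6393,55.1779) → (82.9803,59.3421) → (91.4366,55.4171) → (93.6403,46.3585) → (87.9320,38.9877). Closed: final G1 returns to the first vertex.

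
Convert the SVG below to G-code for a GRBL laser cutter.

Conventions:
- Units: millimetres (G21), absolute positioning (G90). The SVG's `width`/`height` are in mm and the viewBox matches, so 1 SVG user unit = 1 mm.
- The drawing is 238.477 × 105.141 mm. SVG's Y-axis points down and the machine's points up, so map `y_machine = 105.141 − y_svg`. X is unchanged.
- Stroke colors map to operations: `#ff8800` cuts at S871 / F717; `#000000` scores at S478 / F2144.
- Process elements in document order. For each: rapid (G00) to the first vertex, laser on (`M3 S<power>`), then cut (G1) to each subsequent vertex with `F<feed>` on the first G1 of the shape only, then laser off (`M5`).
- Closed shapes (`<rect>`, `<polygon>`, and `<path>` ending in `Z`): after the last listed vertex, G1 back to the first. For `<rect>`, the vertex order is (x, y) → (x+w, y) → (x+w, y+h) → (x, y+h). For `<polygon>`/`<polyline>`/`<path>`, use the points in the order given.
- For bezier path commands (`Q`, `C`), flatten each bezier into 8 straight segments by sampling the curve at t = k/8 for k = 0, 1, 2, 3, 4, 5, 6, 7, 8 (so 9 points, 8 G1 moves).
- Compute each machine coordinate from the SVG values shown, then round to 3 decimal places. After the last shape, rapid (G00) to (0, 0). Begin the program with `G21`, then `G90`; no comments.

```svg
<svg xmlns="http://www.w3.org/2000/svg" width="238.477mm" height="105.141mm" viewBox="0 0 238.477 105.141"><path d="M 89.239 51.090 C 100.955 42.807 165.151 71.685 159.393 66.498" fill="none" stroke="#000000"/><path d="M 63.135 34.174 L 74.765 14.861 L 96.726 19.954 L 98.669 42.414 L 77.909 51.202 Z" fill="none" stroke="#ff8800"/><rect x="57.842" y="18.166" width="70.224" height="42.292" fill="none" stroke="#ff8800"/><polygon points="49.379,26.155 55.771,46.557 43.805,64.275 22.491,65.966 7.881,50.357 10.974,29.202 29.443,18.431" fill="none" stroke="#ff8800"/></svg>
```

G21
G90
G00 X89.239 Y54.051
M3 S478
G1 X95.853 Y55.554 F2144
G1 X105.953 Y54.408
G1 X118.103 Y51.448
G1 X130.869 Y47.508
G1 X142.815 Y43.423
G1 X152.508 Y40.027
G1 X158.512 Y38.156
G1 X159.393 Y38.643
M5
G00 X63.135 Y70.967
M3 S871
G1 X74.765 Y90.280 F717
G1 X96.726 Y85.187
G1 X98.669 Y62.727
G1 X77.909 Y53.939
G1 X63.135 Y70.967
M5
G00 X57.842 Y86.975
M3 S871
G1 X128.066 Y86.975 F717
G1 X128.066 Y44.683
G1 X57.842 Y44.683
G1 X57.842 Y86.975
M5
G00 X49.379 Y78.986
M3 S871
G1 X55.771 Y58.584 F717
G1 X43.805 Y40.866
G1 X22.491 Y39.175
G1 X7.881 Y54.784
G1 X10.974 Y75.939
G1 X29.443 Y86.710
G1 X49.379 Y78.986
M5
G00 X0.000 Y0.000

1 u = 1 mm; y_m = 105.141 − y.

[1] `<path>` cubic bezier, #000000→score S478 F2144: (89.239,54.051) → (95.853,55.554) → (105.953,54.408) → (118.103,51.448) → (130.869,47.508) → (142.815,43.423) → (152.508,40.027) → (158.512,38.156) → (159.393,38.643)

[2] `<path>` regular polygon, #ff8800→cut S871 F717: (63.135,70.967) → (74.765,90.280) → (96.726,85.187) → (98.669,62.727) → (77.909,53.939) → (63.135,70.967) (closed)

[3] `<rect>` rectangle, #ff8800→cut S871 F717: (57.842,86.975) → (128.066,86.975) → (128.066,44.683) → (57.842,44.683) → (57.842,86.975) (closed)

[4] `<polygon>` regular polygon, #ff8800→cut S871 F717: (49.379,78.986) → (55.771,58.584) → (43.805,40.866) → (22.491,39.175) → (7.881,54.784) → (10.974,75.939) → (29.443,86.710) → (49.379,78.986) (closed)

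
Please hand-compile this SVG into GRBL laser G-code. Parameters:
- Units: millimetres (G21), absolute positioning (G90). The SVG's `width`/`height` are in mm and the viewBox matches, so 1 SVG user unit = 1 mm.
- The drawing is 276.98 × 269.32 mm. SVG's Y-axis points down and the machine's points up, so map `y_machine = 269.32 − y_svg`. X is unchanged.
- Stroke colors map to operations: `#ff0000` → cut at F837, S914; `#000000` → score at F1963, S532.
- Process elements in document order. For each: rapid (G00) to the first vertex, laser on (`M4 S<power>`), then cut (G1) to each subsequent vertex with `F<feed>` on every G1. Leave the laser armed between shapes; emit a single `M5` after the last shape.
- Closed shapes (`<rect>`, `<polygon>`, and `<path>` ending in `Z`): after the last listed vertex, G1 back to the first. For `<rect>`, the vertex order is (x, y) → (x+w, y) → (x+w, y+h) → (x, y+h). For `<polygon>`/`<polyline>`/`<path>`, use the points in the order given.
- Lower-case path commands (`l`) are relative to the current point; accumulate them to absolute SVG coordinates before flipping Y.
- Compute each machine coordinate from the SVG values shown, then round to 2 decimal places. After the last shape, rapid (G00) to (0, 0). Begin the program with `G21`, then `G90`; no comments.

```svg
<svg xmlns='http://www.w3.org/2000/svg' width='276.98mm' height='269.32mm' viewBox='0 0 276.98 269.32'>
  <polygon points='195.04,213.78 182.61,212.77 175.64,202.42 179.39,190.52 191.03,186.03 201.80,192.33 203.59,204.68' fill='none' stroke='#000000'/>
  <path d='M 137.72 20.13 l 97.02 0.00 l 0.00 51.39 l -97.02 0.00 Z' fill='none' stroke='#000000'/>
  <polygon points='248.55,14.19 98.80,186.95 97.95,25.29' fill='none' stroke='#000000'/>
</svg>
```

G21
G90
G00 X195.04 Y55.54
M4 S532
G1 X182.61 Y56.55 F1963
G1 X175.64 Y66.90 F1963
G1 X179.39 Y78.80 F1963
G1 X191.03 Y83.29 F1963
G1 X201.80 Y76.99 F1963
G1 X203.59 Y64.64 F1963
G1 X195.04 Y55.54 F1963
G00 X137.72 Y249.19
M4 S532
G1 X234.74 Y249.19 F1963
G1 X234.74 Y197.80 F1963
G1 X137.72 Y197.80 F1963
G1 X137.72 Y249.19 F1963
G00 X248.55 Y255.13
M4 S532
G1 X98.80 Y82.37 F1963
G1 X97.95 Y244.03 F1963
G1 X248.55 Y255.13 F1963
M5
G00 X0.00 Y0.00

1 u = 1 mm; y_m = 269.32 − y.

[1] `<polygon>` regular polygon, #000000→score S532 F1963: (195.04,55.54) → (182.61,56.55) → (175.64,66.90) → (179.39,78.80) → (191.03,83.29) → (201.80,76.99) → (203.59,64.64) → (195.04,55.54) (closed)

[2] `<path>` rectangle, #000000→score S532 F1963: (137.72,249.19) → (234.74,249.19) → (234.74,197.80) → (137.72,197.80) → (137.72,249.19) (closed)

[3] `<polygon>` closed polygon, #000000→score S532 F1963: (248.55,255.13) → (98.80,82.37) → (97.95,244.03) → (248.55,255.13) (closed)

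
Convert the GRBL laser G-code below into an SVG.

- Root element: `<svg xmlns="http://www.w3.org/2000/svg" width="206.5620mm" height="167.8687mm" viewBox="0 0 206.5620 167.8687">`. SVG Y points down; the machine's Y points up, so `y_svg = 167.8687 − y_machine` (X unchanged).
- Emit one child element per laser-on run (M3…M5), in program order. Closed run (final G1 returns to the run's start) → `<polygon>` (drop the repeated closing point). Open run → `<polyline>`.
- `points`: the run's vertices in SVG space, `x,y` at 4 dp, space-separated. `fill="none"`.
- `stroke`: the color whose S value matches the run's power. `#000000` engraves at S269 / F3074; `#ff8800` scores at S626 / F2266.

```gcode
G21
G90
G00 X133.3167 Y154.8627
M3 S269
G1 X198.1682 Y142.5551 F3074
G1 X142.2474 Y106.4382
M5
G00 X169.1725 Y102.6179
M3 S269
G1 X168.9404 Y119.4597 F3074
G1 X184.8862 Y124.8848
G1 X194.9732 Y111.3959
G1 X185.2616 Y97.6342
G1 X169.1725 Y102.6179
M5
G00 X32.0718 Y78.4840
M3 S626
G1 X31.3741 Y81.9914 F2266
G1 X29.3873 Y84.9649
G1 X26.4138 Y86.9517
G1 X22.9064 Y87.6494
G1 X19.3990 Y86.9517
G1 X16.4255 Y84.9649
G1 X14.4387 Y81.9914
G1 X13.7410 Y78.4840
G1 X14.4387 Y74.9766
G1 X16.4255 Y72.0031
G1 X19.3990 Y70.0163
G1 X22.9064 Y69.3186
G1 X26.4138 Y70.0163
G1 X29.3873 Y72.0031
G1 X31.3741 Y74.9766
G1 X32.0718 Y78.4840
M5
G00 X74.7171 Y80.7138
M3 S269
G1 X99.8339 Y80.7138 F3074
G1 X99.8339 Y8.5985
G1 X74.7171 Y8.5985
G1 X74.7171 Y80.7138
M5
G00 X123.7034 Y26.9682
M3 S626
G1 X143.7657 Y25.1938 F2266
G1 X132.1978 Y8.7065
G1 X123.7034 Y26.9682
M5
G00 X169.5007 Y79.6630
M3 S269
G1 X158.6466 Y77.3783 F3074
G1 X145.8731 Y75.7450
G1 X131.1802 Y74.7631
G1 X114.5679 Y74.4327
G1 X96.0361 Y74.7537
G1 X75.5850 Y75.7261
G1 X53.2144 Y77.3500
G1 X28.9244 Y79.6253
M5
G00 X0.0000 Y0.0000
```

<svg xmlns="http://www.w3.org/2000/svg" width="206.5620mm" height="167.8687mm" viewBox="0 0 206.5620 167.8687">
  <polyline points="133.3167,13.0060 198.1682,25.3136 142.2474,61.4305" fill="none" stroke="#000000"/>
  <polygon points="169.1725,65.2508 168.9404,48.4090 184.8862,42.9839 194.9732,56.4728 185.2616,70.2345" fill="none" stroke="#000000"/>
  <polygon points="32.0718,89.3847 31.3741,85.8773 29.3873,82.9038 26.4138,80.9170 22.9064,80.2193 19.3990,80.9170 16.4255,82.9038 14.4387,85.8773 13.7410,89.3847 14.4387,92.8921 16.4255,95.8656 19.3990,97.8524 22.9064,98.5501 26.4138,97.8524 29.3873,95.8656 31.3741,92.8921" fill="none" stroke="#ff8800"/>
  <polygon points="74.7171,87.1549 99.8339,87.1549 99.8339,159.2702 74.7171,159.2702" fill="none" stroke="#000000"/>
  <polygon points="123.7034,140.9005 143.7657,142.6749 132.1978,159.1622" fill="none" stroke="#ff8800"/>
  <polyline points="169.5007,88.2057 158.6466,90.4904 145.8731,92.1237 131.1802,93.1056 114.5679,93.4360 96.0361,93.1150 75.5850,92.1426 53.2144,90.5187 28.9244,88.2434" fill="none" stroke="#000000"/>
</svg>

Each laser-on run becomes one SVG element. Flip Y back into SVG space with y_svg = 167.8687 − y_machine.

Run 1: the run's S269 means `#000000` (engrave). The run is open, so emit a `<polyline>` with points (Y-flipped): 133.3167,13.0060 198.1682,25.3136 142.2474,61.4305.

Run 2: S269 ⇒ engrave layer `#000000`. The run returns to its start, so emit a `<polygon>` with points (Y-flipped): 169.1725,65.2508 168.9404,48.4090 184.8862,42.9839 194.9732,56.4728 185.2616,70.2345.

Run 3: S626 ⇒ score layer `#ff8800`. The run returns to its start, so emit a `<polygon>` with points (Y-flipped): 32.0718,89.3847 31.3741,85.8773 29.3873,82.9038 26.4138,80.9170 22.9064,80.2193 19.3990,80.9170 16.4255,82.9038 14.4387,85.8773 13.7410,89.3847 14.4387,92.8921 16.4255,95.8656 19.3990,97.8524 22.9064,98.5501 26.4138,97.8524 29.3873,95.8656 31.3741,92.8921.

Run 4: power S269 maps to stroke `#000000` (engrave). The run returns to its start, so emit a `<polygon>` with points (Y-flipped): 74.7171,87.1549 99.8339,87.1549 99.8339,159.2702 74.7171,159.2702.

Run 5: S626 ⇒ score layer `#ff8800`. The run returns to its start, so emit a `<polygon>` with points (Y-flipped): 123.7034,140.9005 143.7657,142.6749 132.1978,159.1622.

Run 6: S269 ⇒ engrave layer `#000000`. The run is open, so emit a `<polyline>` with points (Y-flipped): 169.5007,88.2057 158.6466,90.4904 145.8731,92.1237 131.1802,93.1056 114.5679,93.4360 96.0361,93.1150 75.5850,92.1426 53.2144,90.5187 28.9244,88.2434.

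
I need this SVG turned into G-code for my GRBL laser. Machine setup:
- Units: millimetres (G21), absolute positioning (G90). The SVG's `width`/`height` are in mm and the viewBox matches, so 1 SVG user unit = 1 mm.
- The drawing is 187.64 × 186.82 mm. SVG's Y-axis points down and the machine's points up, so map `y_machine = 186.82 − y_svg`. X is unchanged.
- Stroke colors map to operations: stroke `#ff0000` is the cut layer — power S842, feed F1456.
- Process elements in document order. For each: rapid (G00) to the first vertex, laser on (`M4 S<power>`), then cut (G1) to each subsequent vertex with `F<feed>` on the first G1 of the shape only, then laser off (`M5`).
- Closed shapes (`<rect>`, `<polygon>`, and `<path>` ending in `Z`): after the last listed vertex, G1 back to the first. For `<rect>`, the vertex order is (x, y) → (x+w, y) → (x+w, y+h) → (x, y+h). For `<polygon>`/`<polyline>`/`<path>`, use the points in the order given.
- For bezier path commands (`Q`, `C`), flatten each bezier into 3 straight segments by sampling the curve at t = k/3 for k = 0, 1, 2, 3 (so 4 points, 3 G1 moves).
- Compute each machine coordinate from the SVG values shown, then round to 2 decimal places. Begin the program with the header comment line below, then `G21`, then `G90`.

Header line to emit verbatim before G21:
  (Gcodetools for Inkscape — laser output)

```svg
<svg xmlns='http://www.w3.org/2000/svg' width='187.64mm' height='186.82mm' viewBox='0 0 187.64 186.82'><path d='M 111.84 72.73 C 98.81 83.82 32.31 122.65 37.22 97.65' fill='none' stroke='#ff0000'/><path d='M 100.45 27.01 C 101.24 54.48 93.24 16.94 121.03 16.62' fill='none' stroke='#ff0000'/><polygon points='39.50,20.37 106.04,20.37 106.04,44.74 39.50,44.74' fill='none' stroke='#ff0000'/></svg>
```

Since the viewBox matches the mm dimensions, user units are millimetres directly. The only transform is the Y-flip y_m = 186.82 − y_svg.

Shape 1 is a cubic bezier drawn with `<path>`. Its stroke #ff0000 means cut at S842, F1456. After flipping Y the toolpath is (111.84,114.09) → (85.61,97.14) → (51.49,82.06) → (37.22,89.17).

Shape 2 is a cubic bezier drawn with `<path>`. Its stroke #ff0000 means cut at S842, F1456. After flipping Y the toolpath is (100.45,159.81) → (99.96,150.22) → (103.52,161.26) → (121.03,170.20).

Shape 3 is a rectangle drawn with `<polygon>`. Its stroke #ff0000 means cut at S842, F1456. After flipping Y the toolpath is (39.50,166.45) → (106.04,166.45) → (106.04,142.08) → (39.50,142.08) → (39.50,166.45), returning to the start.

(Gcodetools for Inkscape — laser output)
G21
G90
G00 X111.84 Y114.09
M4 S842
G1 X85.61 Y97.14 F1456
G1 X51.49 Y82.06
G1 X37.22 Y89.17
M5
G00 X100.45 Y159.81
M4 S842
G1 X99.96 Y150.22 F1456
G1 X103.52 Y161.26
G1 X121.03 Y170.20
M5
G00 X39.50 Y166.45
M4 S842
G1 X106.04 Y166.45 F1456
G1 X106.04 Y142.08
G1 X39.50 Y142.08
G1 X39.50 Y166.45
M5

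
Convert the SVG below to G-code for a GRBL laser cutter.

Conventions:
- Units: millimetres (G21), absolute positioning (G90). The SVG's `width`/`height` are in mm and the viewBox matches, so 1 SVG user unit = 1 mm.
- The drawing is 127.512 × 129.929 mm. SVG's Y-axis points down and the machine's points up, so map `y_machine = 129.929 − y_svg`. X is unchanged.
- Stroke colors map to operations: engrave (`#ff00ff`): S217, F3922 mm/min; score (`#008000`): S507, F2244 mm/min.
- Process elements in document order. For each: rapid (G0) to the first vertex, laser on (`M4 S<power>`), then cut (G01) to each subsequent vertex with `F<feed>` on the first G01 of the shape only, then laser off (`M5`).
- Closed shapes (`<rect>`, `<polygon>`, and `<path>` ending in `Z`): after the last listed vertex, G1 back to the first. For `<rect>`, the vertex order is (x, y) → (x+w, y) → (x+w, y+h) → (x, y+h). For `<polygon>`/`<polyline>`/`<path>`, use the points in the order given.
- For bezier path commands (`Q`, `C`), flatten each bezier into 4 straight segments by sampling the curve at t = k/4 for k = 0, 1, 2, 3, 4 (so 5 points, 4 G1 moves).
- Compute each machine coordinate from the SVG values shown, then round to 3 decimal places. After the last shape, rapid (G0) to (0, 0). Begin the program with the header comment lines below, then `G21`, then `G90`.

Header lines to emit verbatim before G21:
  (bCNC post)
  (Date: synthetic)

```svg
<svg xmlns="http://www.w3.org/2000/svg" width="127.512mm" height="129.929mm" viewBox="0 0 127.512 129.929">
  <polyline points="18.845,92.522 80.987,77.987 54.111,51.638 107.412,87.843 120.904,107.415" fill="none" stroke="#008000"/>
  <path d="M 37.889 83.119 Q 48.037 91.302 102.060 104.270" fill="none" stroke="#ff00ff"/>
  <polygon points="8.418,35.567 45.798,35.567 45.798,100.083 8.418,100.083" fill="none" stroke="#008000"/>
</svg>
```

(bCNC post)
(Date: synthetic)
G21
G90
G0 X18.845 Y37.407
M4 S507
G01 X80.987 Y51.942 F2244
G01 X54.111 Y78.291
G01 X107.412 Y42.086
G01 X120.904 Y22.514
M5
G0 X37.889 Y46.810
M4 S217
G01 X45.705 Y42.419 F3922
G01 X59.006 Y37.431
G01 X77.791 Y31.844
G01 X102.060 Y25.659
M5
G0 X8.418 Y94.362
M4 S507
G01 X45.798 Y94.362 F2244
G01 X45.798 Y29.846
G01 X8.418 Y29.846
G01 X8.418 Y94.362
M5
G0 X0.000 Y0.000

Since the viewBox matches the mm dimensions, user units are millimetres directly. The only transform is the Y-flip y_m = 129.929 − y_svg.

Shape 1 is a open polyline drawn with `<polyline>`. Its stroke #008000 means score at S507, F2244. After flipping Y the toolpath is (18.845,37.407) → (80.987,51.942) → (54.111,78.291) → (107.412,42.086) → (120.904,22.514).

Shape 2 is a quadratic bezier drawn with `<path>`. Its stroke #ff00ff means engrave at S217, F3922. After flipping Y the toolpath is (37.889,46.810) → (45.705,42.419) → (59.006,37.431) → (77.791,31.844) → (102.060,25.659).

Shape 3 is a rectangle drawn with `<polygon>`. Its stroke #008000 means score at S507, F2244. After flipping Y the toolpath is (8.418,94.362) → (45.798,94.362) → (45.798,29.846) → (8.418,29.846) → (8.418,94.362), returning to the start.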